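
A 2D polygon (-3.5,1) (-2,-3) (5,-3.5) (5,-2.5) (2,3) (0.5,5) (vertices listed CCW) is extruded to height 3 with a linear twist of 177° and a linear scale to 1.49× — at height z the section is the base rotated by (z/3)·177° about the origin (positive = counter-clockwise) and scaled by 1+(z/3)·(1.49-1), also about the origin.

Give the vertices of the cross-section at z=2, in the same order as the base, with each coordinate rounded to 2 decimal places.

t = z/height = 2/3 = 0.666667
s = 1 + (scale-1)·z/height = 1 + (1.49-1)·2/3 = 1.326667
θ = twist·z/height = 177°·2/3 = 118.0000° = 2.059489 rad
cos θ = -0.469472, sin θ = 0.882948 (intermediates below are computed at full precision and shown rounded to 5 d.p.)
v1: (-3.5,1) → rotate → (0.76020,-3.55979) → ×s → (1.00854,-4.72265) → (1.01,-4.72)
v2: (-2,-3) → rotate → (3.58779,-0.35748) → ×s → (4.75980,-0.47426) → (4.76,-0.47)
v3: (5,-3.5) → rotate → (0.74296,6.05789) → ×s → (0.98566,8.03680) → (0.99,8.04)
v4: (5,-2.5) → rotate → (-0.13999,5.58842) → ×s → (-0.18572,7.41397) → (-0.19,7.41)
v5: (2,3) → rotate → (-3.58779,0.35748) → ×s → (-4.75980,0.47426) → (-4.76,0.47)
v6: (0.5,5) → rotate → (-4.64947,-1.90588) → ×s → (-6.16830,-2.52847) → (-6.17,-2.53)

Cross-section at z=2: (1.01,-4.72) (4.76,-0.47) (0.99,8.04) (-0.19,7.41) (-4.76,0.47) (-6.17,-2.53)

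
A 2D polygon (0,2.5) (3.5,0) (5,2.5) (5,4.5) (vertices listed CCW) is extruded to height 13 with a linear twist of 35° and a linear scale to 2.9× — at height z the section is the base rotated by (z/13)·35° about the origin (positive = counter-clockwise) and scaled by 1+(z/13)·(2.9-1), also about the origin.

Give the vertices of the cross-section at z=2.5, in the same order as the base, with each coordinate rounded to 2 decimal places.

Cross-section at z=2.5: (-0.40,3.39) (4.75,0.56) (6.38,4.19) (6.06,6.90)

t = z/height = 2.5/13 = 0.192308
s = 1 + (scale-1)·z/height = 1 + (2.9-1)·2.5/13 = 1.365385
θ = twist·z/height = 35°·2.5/13 = 6.7308° = 0.117474 rad
cos θ = 0.993108, sin θ = 0.117204 (intermediates below are computed at full precision and shown rounded to 5 d.p.)
v1: (0,2.5) → rotate → (-0.29301,2.48277) → ×s → (-0.40007,3.38994) → (-0.40,3.39)
v2: (3.5,0) → rotate → (3.47588,0.41021) → ×s → (4.74591,0.56010) → (4.75,0.56)
v3: (5,2.5) → rotate → (4.67253,3.06879) → ×s → (6.37980,4.19008) → (6.38,4.19)
v4: (5,4.5) → rotate → (4.43812,5.05501) → ×s → (6.05974,6.90203) → (6.06,6.90)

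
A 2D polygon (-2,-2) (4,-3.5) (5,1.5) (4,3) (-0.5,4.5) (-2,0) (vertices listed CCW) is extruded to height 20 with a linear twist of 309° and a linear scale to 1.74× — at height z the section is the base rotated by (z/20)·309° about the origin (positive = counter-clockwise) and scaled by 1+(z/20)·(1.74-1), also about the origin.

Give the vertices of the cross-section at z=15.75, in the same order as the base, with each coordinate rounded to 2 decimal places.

Cross-section at z=15.75: (-1.41,4.25) (-7.79,-3.17) (-1.43,-8.14) (1.40,-7.79) (6.72,-2.49) (1.42,2.83)

t = z/height = 15.75/20 = 0.7875
s = 1 + (scale-1)·z/height = 1 + (1.74-1)·15.75/20 = 1.582750
θ = twist·z/height = 309°·15.75/20 = 243.3375° = 4.247041 rad
cos θ = -0.448734, sin θ = -0.893665 (intermediates below are computed at full precision and shown rounded to 5 d.p.)
v1: (-2,-2) → rotate → (-0.88986,2.68480) → ×s → (-1.40843,4.24937) → (-1.41,4.25)
v2: (4,-3.5) → rotate → (-4.92277,-2.00409) → ×s → (-7.79151,-3.17198) → (-7.79,-3.17)
v3: (5,1.5) → rotate → (-0.90317,-5.14143) → ×s → (-1.42950,-8.13759) → (-1.43,-8.14)
v4: (4,3) → rotate → (0.88606,-4.92086) → ×s → (1.40241,-7.78850) → (1.40,-7.79)
v5: (-0.5,4.5) → rotate → (4.24586,-1.57247) → ×s → (6.72014,-2.48883) → (6.72,-2.49)
v6: (-2,0) → rotate → (0.89747,1.78733) → ×s → (1.42047,2.82890) → (1.42,2.83)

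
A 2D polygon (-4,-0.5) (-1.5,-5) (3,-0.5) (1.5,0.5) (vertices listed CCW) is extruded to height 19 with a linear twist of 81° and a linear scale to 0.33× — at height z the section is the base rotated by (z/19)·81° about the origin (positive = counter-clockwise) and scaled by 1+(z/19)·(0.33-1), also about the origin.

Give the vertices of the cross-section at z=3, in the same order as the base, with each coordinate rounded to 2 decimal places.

Cross-section at z=3: (-3.39,-1.23) (-0.32,-4.66) (2.72,0.16) (1.21,0.73)

t = z/height = 3/19 = 0.157895
s = 1 + (scale-1)·z/height = 1 + (0.33-1)·3/19 = 0.894211
θ = twist·z/height = 81°·3/19 = 12.7895° = 0.223218 rad
cos θ = 0.975190, sin θ = 0.221369 (intermediates below are computed at full precision and shown rounded to 5 d.p.)
v1: (-4,-0.5) → rotate → (-3.79008,-1.37307) → ×s → (-3.38913,-1.22782) → (-3.39,-1.23)
v2: (-1.5,-5) → rotate → (-0.35594,-5.20800) → ×s → (-0.31828,-4.65705) → (-0.32,-4.66)
v3: (3,-0.5) → rotate → (3.03625,0.17651) → ×s → (2.71505,0.15784) → (2.72,0.16)
v4: (1.5,0.5) → rotate → (1.35210,0.81965) → ×s → (1.20906,0.73294) → (1.21,0.73)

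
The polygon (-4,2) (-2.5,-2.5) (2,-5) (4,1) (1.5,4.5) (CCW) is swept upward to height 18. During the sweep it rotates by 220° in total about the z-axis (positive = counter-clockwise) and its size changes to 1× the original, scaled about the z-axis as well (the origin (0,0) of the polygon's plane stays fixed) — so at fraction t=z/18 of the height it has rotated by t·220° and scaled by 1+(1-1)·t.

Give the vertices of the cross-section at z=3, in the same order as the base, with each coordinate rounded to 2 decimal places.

Cross-section at z=3: (-4.40,-0.78) (-0.51,-3.50) (4.59,-2.82) (2.61,3.19) (-1.48,4.51)

t = z/height = 3/18 = 0.166667
s = 1 + (scale-1)·z/height = 1 + (1-1)·3/18 = 1.000000
θ = twist·z/height = 220°·3/18 = 36.6667° = 0.639954 rad
cos θ = 0.802123, sin θ = 0.597159 (intermediates below are computed at full precision and shown rounded to 5 d.p.)
v1: (-4,2) → rotate → (-4.40281,-0.78439) → ×s → (-4.40281,-0.78439) → (-4.40,-0.78)
v2: (-2.5,-2.5) → rotate → (-0.51241,-3.49820) → ×s → (-0.51241,-3.49820) → (-0.51,-3.50)
v3: (2,-5) → rotate → (4.59004,-2.81630) → ×s → (4.59004,-2.81630) → (4.59,-2.82)
v4: (4,1) → rotate → (2.61133,3.19076) → ×s → (2.61133,3.19076) → (2.61,3.19)
v5: (1.5,4.5) → rotate → (-1.48403,4.50529) → ×s → (-1.48403,4.50529) → (-1.48,4.51)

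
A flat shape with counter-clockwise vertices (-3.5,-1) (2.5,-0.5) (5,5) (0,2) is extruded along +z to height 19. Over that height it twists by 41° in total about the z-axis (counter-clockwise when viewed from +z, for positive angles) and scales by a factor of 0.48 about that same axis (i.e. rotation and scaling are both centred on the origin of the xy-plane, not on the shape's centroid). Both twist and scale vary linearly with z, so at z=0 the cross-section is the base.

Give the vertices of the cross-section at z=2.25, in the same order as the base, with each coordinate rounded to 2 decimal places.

t = z/height = 2.25/19 = 0.118421
s = 1 + (scale-1)·z/height = 1 + (0.48-1)·2.25/19 = 0.938421
θ = twist·z/height = 41°·2.25/19 = 4.8553° = 0.084740 rad
cos θ = 0.996412, sin θ = 0.084639 (intermediates below are computed at full precision and shown rounded to 5 d.p.)
v1: (-3.5,-1) → rotate → (-3.40280,-1.29265) → ×s → (-3.19326,-1.21305) → (-3.19,-1.21)
v2: (2.5,-0.5) → rotate → (2.53335,-0.28661) → ×s → (2.37735,-0.26896) → (2.38,-0.27)
v3: (5,5) → rotate → (4.55886,5.40525) → ×s → (4.27813,5.07240) → (4.28,5.07)
v4: (0,2) → rotate → (-0.16928,1.99282) → ×s → (-0.15885,1.87011) → (-0.16,1.87)

Cross-section at z=2.25: (-3.19,-1.21) (2.38,-0.27) (4.28,5.07) (-0.16,1.87)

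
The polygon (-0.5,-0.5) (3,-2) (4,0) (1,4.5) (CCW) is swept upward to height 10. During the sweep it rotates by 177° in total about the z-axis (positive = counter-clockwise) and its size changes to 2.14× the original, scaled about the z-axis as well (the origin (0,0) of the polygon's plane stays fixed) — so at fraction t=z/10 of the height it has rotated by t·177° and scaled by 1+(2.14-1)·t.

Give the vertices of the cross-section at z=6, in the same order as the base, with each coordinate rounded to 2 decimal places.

Cross-section at z=6: (1.04,-0.57) (1.82,5.79) (-1.88,6.47) (-7.75,-0.50)

t = z/height = 6/10 = 0.6
s = 1 + (scale-1)·z/height = 1 + (2.14-1)·6/10 = 1.684000
θ = twist·z/height = 177°·6/10 = 106.2000° = 1.853540 rad
cos θ = -0.278991, sin θ = 0.960294 (intermediates below are computed at full precision and shown rounded to 5 d.p.)
v1: (-0.5,-0.5) → rotate → (0.61964,-0.34065) → ×s → (1.04348,-0.57366) → (1.04,-0.57)
v2: (3,-2) → rotate → (1.08361,3.43886) → ×s → (1.82481,5.79105) → (1.82,5.79)
v3: (4,0) → rotate → (-1.11596,3.84117) → ×s → (-1.87928,6.46854) → (-1.88,6.47)
v4: (1,4.5) → rotate → (-4.60031,-0.29517) → ×s → (-7.74693,-0.49706) → (-7.75,-0.50)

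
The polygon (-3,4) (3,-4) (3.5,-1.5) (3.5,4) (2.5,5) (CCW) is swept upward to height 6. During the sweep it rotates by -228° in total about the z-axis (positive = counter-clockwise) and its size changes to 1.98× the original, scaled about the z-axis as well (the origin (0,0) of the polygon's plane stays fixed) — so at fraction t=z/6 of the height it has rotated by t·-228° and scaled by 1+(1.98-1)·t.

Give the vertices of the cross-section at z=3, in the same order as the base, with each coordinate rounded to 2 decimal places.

t = z/height = 3/6 = 0.5
s = 1 + (scale-1)·z/height = 1 + (1.98-1)·3/6 = 1.490000
θ = twist·z/height = -228°·3/6 = -114.0000° = -1.989675 rad
cos θ = -0.406737, sin θ = -0.913545 (intermediates below are computed at full precision and shown rounded to 5 d.p.)
v1: (-3,4) → rotate → (4.87439,1.11369) → ×s → (7.26284,1.65940) → (7.26,1.66)
v2: (3,-4) → rotate → (-4.87439,-1.11369) → ×s → (-7.26284,-1.65940) → (-7.26,-1.66)
v3: (3.5,-1.5) → rotate → (-2.79390,-2.58730) → ×s → (-4.16291,-3.85508) → (-4.16,-3.86)
v4: (3.5,4) → rotate → (2.23060,-4.82436) → ×s → (3.32360,-7.18829) → (3.32,-7.19)
v5: (2.5,5) → rotate → (3.55089,-4.31755) → ×s → (5.29082,-6.43314) → (5.29,-6.43)

Cross-section at z=3: (7.26,1.66) (-7.26,-1.66) (-4.16,-3.86) (3.32,-7.19) (5.29,-6.43)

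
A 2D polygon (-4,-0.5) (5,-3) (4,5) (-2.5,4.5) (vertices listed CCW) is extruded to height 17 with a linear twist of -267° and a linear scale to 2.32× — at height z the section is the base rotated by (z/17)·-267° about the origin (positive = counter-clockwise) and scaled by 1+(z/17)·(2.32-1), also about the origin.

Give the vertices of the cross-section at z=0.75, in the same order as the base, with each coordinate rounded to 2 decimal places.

Cross-section at z=0.75: (-4.25,0.35) (4.53,-4.19) (5.22,4.32) (-1.62,5.20)

t = z/height = 0.75/17 = 0.0441176
s = 1 + (scale-1)·z/height = 1 + (2.32-1)·0.75/17 = 1.058235
θ = twist·z/height = -267°·0.75/17 = -11.7794° = -0.205590 rad
cos θ = 0.978941, sin θ = -0.204144 (intermediates below are computed at full precision and shown rounded to 5 d.p.)
v1: (-4,-0.5) → rotate → (-4.01784,0.32711) → ×s → (-4.25182,0.34616) → (-4.25,0.35)
v2: (5,-3) → rotate → (4.28227,-3.95754) → ×s → (4.53165,-4.18801) → (4.53,-4.19)
v3: (4,5) → rotate → (4.93648,4.07813) → ×s → (5.22396,4.31562) → (5.22,4.32)
v4: (-2.5,4.5) → rotate → (-1.52870,4.91559) → ×s → (-1.61773,5.20186) → (-1.62,5.20)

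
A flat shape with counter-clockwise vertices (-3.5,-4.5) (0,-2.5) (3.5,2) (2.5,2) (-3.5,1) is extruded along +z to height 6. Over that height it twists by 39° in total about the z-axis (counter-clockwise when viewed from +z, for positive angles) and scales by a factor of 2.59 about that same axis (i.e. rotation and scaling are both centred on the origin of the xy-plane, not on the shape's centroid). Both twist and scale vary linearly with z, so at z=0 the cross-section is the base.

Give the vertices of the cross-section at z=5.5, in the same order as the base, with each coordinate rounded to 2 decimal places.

Cross-section at z=5.5: (-0.52,-14.00) (3.59,-4.99) (4.11,9.01) (2.11,7.58) (-8.42,-3.03)

t = z/height = 5.5/6 = 0.916667
s = 1 + (scale-1)·z/height = 1 + (2.59-1)·5.5/6 = 2.457500
θ = twist·z/height = 39°·5.5/6 = 35.7500° = 0.623955 rad
cos θ = 0.811574, sin θ = 0.584250 (intermediates below are computed at full precision and shown rounded to 5 d.p.)
v1: (-3.5,-4.5) → rotate → (-0.21139,-5.69696) → ×s → (-0.51948,-14.00027) → (-0.52,-14.00)
v2: (0,-2.5) → rotate → (1.46062,-2.02893) → ×s → (3.58948,-4.98611) → (3.59,-4.99)
v3: (3.5,2) → rotate → (1.67201,3.66802) → ×s → (4.10896,9.01416) → (4.11,9.01)
v4: (2.5,2) → rotate → (0.86044,3.08377) → ×s → (2.11452,7.57837) → (2.11,7.58)
v5: (-3.5,1) → rotate → (-3.42476,-1.23330) → ×s → (-8.41634,-3.03083) → (-8.42,-3.03)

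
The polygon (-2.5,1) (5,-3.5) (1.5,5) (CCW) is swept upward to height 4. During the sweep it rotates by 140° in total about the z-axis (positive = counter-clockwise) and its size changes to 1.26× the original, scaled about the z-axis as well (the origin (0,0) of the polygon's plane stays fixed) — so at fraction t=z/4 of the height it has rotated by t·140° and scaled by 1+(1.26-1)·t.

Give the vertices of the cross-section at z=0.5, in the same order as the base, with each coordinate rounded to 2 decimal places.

Cross-section at z=0.5: (-2.77,0.21) (6.01,-1.89) (-0.08,5.39)

t = z/height = 0.5/4 = 0.125
s = 1 + (scale-1)·z/height = 1 + (1.26-1)·0.5/4 = 1.032500
θ = twist·z/height = 140°·0.5/4 = 17.5000° = 0.305433 rad
cos θ = 0.953717, sin θ = 0.300706 (intermediates below are computed at full precision and shown rounded to 5 d.p.)
v1: (-2.5,1) → rotate → (-2.68500,0.20195) → ×s → (-2.77226,0.20852) → (-2.77,0.21)
v2: (5,-3.5) → rotate → (5.82106,-1.83448) → ×s → (6.01024,-1.89410) → (6.01,-1.89)
v3: (1.5,5) → rotate → (-0.07295,5.21964) → ×s → (-0.07532,5.38928) → (-0.08,5.39)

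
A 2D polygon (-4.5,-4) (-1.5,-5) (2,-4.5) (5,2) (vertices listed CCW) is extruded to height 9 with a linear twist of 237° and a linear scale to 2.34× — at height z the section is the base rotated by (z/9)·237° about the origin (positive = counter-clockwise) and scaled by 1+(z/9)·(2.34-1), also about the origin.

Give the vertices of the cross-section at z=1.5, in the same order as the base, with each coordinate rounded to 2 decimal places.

t = z/height = 1.5/9 = 0.166667
s = 1 + (scale-1)·z/height = 1 + (2.34-1)·1.5/9 = 1.223333
θ = twist·z/height = 237°·1.5/9 = 39.5000° = 0.689405 rad
cos θ = 0.771625, sin θ = 0.636078 (intermediates below are computed at full precision and shown rounded to 5 d.p.)
v1: (-4.5,-4) → rotate → (-0.92800,-5.94885) → ×s → (-1.13525,-7.27743) → (-1.14,-7.28)
v2: (-1.5,-5) → rotate → (2.02295,-4.81224) → ×s → (2.47475,-5.88697) → (2.47,-5.89)
v3: (2,-4.5) → rotate → (4.40560,-2.20015) → ×s → (5.38952,-2.69152) → (5.39,-2.69)
v4: (5,2) → rotate → (2.58597,4.72364) → ×s → (3.16350,5.77859) → (3.16,5.78)

Cross-section at z=1.5: (-1.14,-7.28) (2.47,-5.89) (5.39,-2.69) (3.16,5.78)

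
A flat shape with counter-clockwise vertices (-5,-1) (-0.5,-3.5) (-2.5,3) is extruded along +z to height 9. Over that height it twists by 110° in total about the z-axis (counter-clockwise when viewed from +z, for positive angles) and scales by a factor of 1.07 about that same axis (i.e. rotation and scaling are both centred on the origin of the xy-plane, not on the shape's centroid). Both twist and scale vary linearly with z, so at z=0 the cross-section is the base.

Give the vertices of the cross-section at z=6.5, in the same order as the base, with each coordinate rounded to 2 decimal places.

Cross-section at z=6.5: (0.07,-5.36) (3.52,-1.19) (-3.58,-2.00)

t = z/height = 6.5/9 = 0.722222
s = 1 + (scale-1)·z/height = 1 + (1.07-1)·6.5/9 = 1.050556
θ = twist·z/height = 110°·6.5/9 = 79.4444° = 1.386567 rad
cos θ = 0.183189, sin θ = 0.983078 (intermediates below are computed at full precision and shown rounded to 5 d.p.)
v1: (-5,-1) → rotate → (0.06713,-5.09858) → ×s → (0.07053,-5.35634) → (0.07,-5.36)
v2: (-0.5,-3.5) → rotate → (3.34918,-1.13270) → ×s → (3.51850,-1.18996) → (3.52,-1.19)
v3: (-2.5,3) → rotate → (-3.40721,-1.90813) → ×s → (-3.57946,-2.00459) → (-3.58,-2.00)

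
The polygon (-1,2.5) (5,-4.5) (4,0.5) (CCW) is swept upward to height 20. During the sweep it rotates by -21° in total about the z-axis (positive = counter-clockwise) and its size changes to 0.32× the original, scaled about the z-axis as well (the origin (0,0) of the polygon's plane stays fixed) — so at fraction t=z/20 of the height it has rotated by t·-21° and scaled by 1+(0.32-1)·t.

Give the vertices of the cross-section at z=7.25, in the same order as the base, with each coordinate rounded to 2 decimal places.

Cross-section at z=7.25: (-0.50,1.97) (3.29,-3.86) (3.04,-0.03)

t = z/height = 7.25/20 = 0.3625
s = 1 + (scale-1)·z/height = 1 + (0.32-1)·7.25/20 = 0.753500
θ = twist·z/height = -21°·7.25/20 = -7.6125° = -0.132863 rad
cos θ = 0.991187, sin θ = -0.132473 (intermediates below are computed at full precision and shown rounded to 5 d.p.)
v1: (-1,2.5) → rotate → (-0.66001,2.61044) → ×s → (-0.49731,1.96697) → (-0.50,1.97)
v2: (5,-4.5) → rotate → (4.35981,-5.12270) → ×s → (3.28511,-3.85996) → (3.29,-3.86)
v3: (4,0.5) → rotate → (4.03098,-0.03430) → ×s → (3.03735,-0.02584) → (3.04,-0.03)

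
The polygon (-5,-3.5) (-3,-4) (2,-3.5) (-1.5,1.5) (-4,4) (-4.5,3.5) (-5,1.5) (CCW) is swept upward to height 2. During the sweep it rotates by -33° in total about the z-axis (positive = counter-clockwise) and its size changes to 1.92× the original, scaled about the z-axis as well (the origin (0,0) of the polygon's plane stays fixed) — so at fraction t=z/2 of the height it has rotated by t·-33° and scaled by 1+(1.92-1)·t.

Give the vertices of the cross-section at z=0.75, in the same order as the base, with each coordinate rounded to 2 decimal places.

Cross-section at z=0.75: (-7.58,-3.16) (-5.09,-4.39) (1.62,-5.17) (-1.54,2.40) (-4.10,6.41) (-4.90,5.90) (-6.14,3.41)

t = z/height = 0.75/2 = 0.375
s = 1 + (scale-1)·z/height = 1 + (1.92-1)·0.75/2 = 1.345000
θ = twist·z/height = -33°·0.75/2 = -12.3750° = -0.215984 rad
cos θ = 0.976766, sin θ = -0.214309 (intermediates below are computed at full precision and shown rounded to 5 d.p.)
v1: (-5,-3.5) → rotate → (-5.63391,-2.34713) → ×s → (-7.57761,-3.15690) → (-7.58,-3.16)
v2: (-3,-4) → rotate → (-3.78753,-3.26414) → ×s → (-5.09423,-4.39026) → (-5.09,-4.39)
v3: (2,-3.5) → rotate → (1.20345,-3.84730) → ×s → (1.61864,-5.17462) → (1.62,-5.17)
v4: (-1.5,1.5) → rotate → (-1.14369,1.78661) → ×s → (-1.53826,2.40299) → (-1.54,2.40)
v5: (-4,4) → rotate → (-3.04983,4.76430) → ×s → (-4.10202,6.40798) → (-4.10,6.41)
v6: (-4.5,3.5) → rotate → (-3.64536,4.38307) → ×s → (-4.90302,5.89523) → (-4.90,5.90)
v7: (-5,1.5) → rotate → (-4.56237,2.53669) → ×s → (-6.13638,3.41185) → (-6.14,3.41)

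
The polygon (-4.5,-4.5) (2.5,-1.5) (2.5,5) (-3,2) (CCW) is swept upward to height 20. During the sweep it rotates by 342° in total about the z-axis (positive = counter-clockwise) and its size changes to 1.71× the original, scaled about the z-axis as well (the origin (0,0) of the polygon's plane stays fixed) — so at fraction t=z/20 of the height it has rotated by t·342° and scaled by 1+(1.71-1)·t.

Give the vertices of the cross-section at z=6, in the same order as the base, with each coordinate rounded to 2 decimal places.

Cross-section at z=6: (6.52,-4.14) (1.11,3.36) (-6.58,1.64) (-1.57,-4.08)

t = z/height = 6/20 = 0.3
s = 1 + (scale-1)·z/height = 1 + (1.71-1)·6/20 = 1.213000
θ = twist·z/height = 342°·6/20 = 102.6000° = 1.790708 rad
cos θ = -0.218143, sin θ = 0.975917 (intermediates below are computed at full precision and shown rounded to 5 d.p.)
v1: (-4.5,-4.5) → rotate → (5.37327,-3.40998) → ×s → (6.51778,-4.13631) → (6.52,-4.14)
v2: (2.5,-1.5) → rotate → (0.91852,2.76701) → ×s → (1.11416,3.35638) → (1.11,3.36)
v3: (2.5,5) → rotate → (-5.42494,1.34908) → ×s → (-6.58045,1.63643) → (-6.58,1.64)
v4: (-3,2) → rotate → (-1.29740,-3.36404) → ×s → (-1.57375,-4.08058) → (-1.57,-4.08)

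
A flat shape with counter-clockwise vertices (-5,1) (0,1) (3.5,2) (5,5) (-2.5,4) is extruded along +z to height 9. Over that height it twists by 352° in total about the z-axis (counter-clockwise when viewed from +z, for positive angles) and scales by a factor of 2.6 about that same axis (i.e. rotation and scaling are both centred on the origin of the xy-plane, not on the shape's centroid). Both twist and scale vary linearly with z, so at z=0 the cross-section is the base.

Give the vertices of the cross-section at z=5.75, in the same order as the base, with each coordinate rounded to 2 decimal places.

Cross-section at z=5.75: (8.59,5.70) (1.43,-1.43) (-2.16,-7.86) (-0.03,-14.30) (9.29,-2.16)

t = z/height = 5.75/9 = 0.638889
s = 1 + (scale-1)·z/height = 1 + (2.6-1)·5.75/9 = 2.022222
θ = twist·z/height = 352°·5.75/9 = 224.8889° = 3.925052 rad
cos θ = -0.708477, sin θ = -0.705734 (intermediates below are computed at full precision and shown rounded to 5 d.p.)
v1: (-5,1) → rotate → (4.24812,2.82019) → ×s → (8.59064,5.70306) → (8.59,5.70)
v2: (0,1) → rotate → (0.70573,-0.70848) → ×s → (1.42715,-1.43270) → (1.43,-1.43)
v3: (3.5,2) → rotate → (-1.06820,-3.88702) → ×s → (-2.16014,-7.86042) → (-2.16,-7.86)
v4: (5,5) → rotate → (-0.01371,-7.07105) → ×s → (-0.02773,-14.29924) → (-0.03,-14.30)
v5: (-2.5,4) → rotate → (4.59413,-1.06957) → ×s → (9.29035,-2.16291) → (9.29,-2.16)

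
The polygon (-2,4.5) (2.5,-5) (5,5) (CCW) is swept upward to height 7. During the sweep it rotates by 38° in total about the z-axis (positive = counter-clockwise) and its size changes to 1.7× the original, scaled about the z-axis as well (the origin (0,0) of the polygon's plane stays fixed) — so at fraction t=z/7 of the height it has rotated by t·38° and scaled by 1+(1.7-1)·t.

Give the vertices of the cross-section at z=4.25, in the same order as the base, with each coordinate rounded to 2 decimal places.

t = z/height = 4.25/7 = 0.607143
s = 1 + (scale-1)·z/height = 1 + (1.7-1)·4.25/7 = 1.425000
θ = twist·z/height = 38°·4.25/7 = 23.0714° = 0.402672 rad
cos θ = 0.920017, sin θ = 0.391878 (intermediates below are computed at full precision and shown rounded to 5 d.p.)
v1: (-2,4.5) → rotate → (-3.60349,3.35632) → ×s → (-5.13497,4.78276) → (-5.13,4.78)
v2: (2.5,-5) → rotate → (4.25943,-3.62039) → ×s → (6.06969,-5.15905) → (6.07,-5.16)
v3: (5,5) → rotate → (2.64069,6.55948) → ×s → (3.76299,9.34725) → (3.76,9.35)

Cross-section at z=4.25: (-5.13,4.78) (6.07,-5.16) (3.76,9.35)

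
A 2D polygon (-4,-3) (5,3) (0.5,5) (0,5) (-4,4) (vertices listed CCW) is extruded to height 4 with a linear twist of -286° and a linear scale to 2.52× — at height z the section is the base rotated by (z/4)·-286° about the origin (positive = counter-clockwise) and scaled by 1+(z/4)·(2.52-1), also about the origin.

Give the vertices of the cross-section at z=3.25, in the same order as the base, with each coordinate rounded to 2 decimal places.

Cross-section at z=3.25: (10.77,-2.99) (-12.13,4.76) (-9.53,-5.94) (-8.85,-6.82) (-1.62,-12.54)

t = z/height = 3.25/4 = 0.8125
s = 1 + (scale-1)·z/height = 1 + (2.52-1)·3.25/4 = 2.235000
θ = twist·z/height = -286°·3.25/4 = -232.3750° = -4.055709 rad
cos θ = -0.610491, sin θ = 0.792023 (intermediates below are computed at full precision and shown rounded to 5 d.p.)
v1: (-4,-3) → rotate → (4.81803,-1.33662) → ×s → (10.76830,-2.98735) → (10.77,-2.99)
v2: (5,3) → rotate → (-5.42852,2.12864) → ×s → (-12.13275,4.75752) → (-12.13,4.76)
v3: (0.5,5) → rotate → (-4.26536,-2.65644) → ×s → (-9.53308,-5.93715) → (-9.53,-5.94)
v4: (0,5) → rotate → (-3.96012,-3.05245) → ×s → (-8.85086,-6.82223) → (-8.85,-6.82)
v5: (-4,4) → rotate → (-0.72613,-5.61006) → ×s → (-1.62290,-12.53848) → (-1.62,-12.54)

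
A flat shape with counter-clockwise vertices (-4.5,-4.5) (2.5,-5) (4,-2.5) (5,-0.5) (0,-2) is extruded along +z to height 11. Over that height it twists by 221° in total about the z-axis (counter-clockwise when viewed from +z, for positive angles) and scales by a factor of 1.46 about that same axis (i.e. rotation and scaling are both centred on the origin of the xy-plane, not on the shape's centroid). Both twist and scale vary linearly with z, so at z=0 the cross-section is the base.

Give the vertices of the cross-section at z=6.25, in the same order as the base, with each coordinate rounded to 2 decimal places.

Cross-section at z=6.25: (7.92,-1.32) (3.30,6.23) (-0.37,5.94) (-3.16,5.50) (2.05,1.47)

t = z/height = 6.25/11 = 0.568182
s = 1 + (scale-1)·z/height = 1 + (1.46-1)·6.25/11 = 1.261364
θ = twist·z/height = 221°·6.25/11 = 125.5682° = 2.191578 rad
cos θ = -0.581671, sin θ = 0.813424 (intermediates below are computed at full precision and shown rounded to 5 d.p.)
v1: (-4.5,-4.5) → rotate → (6.27793,-1.04289) → ×s → (7.91875,-1.31546) → (7.92,-1.32)
v2: (2.5,-5) → rotate → (2.61294,4.94192) → ×s → (3.29587,6.23355) → (3.30,6.23)
v3: (4,-2.5) → rotate → (-0.29313,4.70787) → ×s → (-0.36974,5.93834) → (-0.37,5.94)
v4: (5,-0.5) → rotate → (-2.50164,4.35796) → ×s → (-3.15548,5.49697) → (-3.16,5.50)
v5: (0,-2) → rotate → (1.62685,1.16334) → ×s → (2.05205,1.46740) → (2.05,1.47)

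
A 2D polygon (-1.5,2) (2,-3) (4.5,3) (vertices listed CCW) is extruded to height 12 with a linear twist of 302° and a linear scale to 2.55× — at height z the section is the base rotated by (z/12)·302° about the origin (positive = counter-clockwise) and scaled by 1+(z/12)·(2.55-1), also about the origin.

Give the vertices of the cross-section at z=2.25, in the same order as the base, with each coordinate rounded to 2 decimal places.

Cross-section at z=2.25: (-3.22,-0.20) (4.65,0.03) (-0.04,6.98)

t = z/height = 2.25/12 = 0.1875
s = 1 + (scale-1)·z/height = 1 + (2.55-1)·2.25/12 = 1.290625
θ = twist·z/height = 302°·2.25/12 = 56.6250° = 0.988293 rad
cos θ = 0.550116, sin θ = 0.835088 (intermediates below are computed at full precision and shown rounded to 5 d.p.)
v1: (-1.5,2) → rotate → (-2.49535,-0.15240) → ×s → (-3.22056,-0.19669) → (-3.22,-0.20)
v2: (2,-3) → rotate → (3.60550,0.01983) → ×s → (4.65334,0.02559) → (4.65,0.03)
v3: (4.5,3) → rotate → (-0.02974,5.40825) → ×s → (-0.03838,6.98002) → (-0.04,6.98)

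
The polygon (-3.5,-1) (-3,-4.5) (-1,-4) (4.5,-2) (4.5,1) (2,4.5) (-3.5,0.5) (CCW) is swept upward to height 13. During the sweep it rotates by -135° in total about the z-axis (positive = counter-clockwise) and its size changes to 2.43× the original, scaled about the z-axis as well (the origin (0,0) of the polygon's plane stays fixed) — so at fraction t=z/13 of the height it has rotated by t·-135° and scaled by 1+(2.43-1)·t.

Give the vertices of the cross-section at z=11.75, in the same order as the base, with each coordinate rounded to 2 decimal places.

Cross-section at z=11.75: (2.31,8.02) (-5.10,11.30) (-6.56,6.81) (-9.36,-6.32) (-3.53,-9.96) (6.32,-9.36) (5.23,6.20)

t = z/height = 11.75/13 = 0.903846
s = 1 + (scale-1)·z/height = 1 + (2.43-1)·11.75/13 = 2.292500
θ = twist·z/height = -135°·11.75/13 = -122.0192° = -2.129637 rad
cos θ = -0.530204, sin θ = -0.847870 (intermediates below are computed at full precision and shown rounded to 5 d.p.)
v1: (-3.5,-1) → rotate → (1.00784,3.49775) → ×s → (2.31048,8.01859) → (2.31,8.02)
v2: (-3,-4.5) → rotate → (-2.22480,4.92953) → ×s → (-5.10036,11.30094) → (-5.10,11.30)
v3: (-1,-4) → rotate → (-2.86128,2.96869) → ×s → (-6.55948,6.80571) → (-6.56,6.81)
v4: (4.5,-2) → rotate → (-4.08166,-2.75501) → ×s → (-9.35720,-6.31586) → (-9.36,-6.32)
v5: (4.5,1) → rotate → (-1.53805,-4.34562) → ×s → (-3.52597,-9.96233) → (-3.53,-9.96)
v6: (2,4.5) → rotate → (2.75501,-4.08166) → ×s → (6.31586,-9.35720) → (6.32,-9.36)
v7: (-3.5,0.5) → rotate → (2.27965,2.70244) → ×s → (5.22609,6.19535) → (5.23,6.20)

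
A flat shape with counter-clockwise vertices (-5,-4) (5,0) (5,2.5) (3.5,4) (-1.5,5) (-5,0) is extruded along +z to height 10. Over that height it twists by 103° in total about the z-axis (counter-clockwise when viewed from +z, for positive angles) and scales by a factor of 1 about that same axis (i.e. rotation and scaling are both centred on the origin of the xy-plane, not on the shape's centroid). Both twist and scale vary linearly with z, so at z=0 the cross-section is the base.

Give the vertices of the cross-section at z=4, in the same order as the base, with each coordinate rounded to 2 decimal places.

t = z/height = 4/10 = 0.4
s = 1 + (scale-1)·z/height = 1 + (1-1)·4/10 = 1.000000
θ = twist·z/height = 103°·4/10 = 41.2000° = 0.719076 rad
cos θ = 0.752415, sin θ = 0.658689 (intermediates below are computed at full precision and shown rounded to 5 d.p.)
v1: (-5,-4) → rotate → (-1.12732,-6.30311) → ×s → (-1.12732,-6.30311) → (-1.13,-6.30)
v2: (5,0) → rotate → (3.76207,3.29345) → ×s → (3.76207,3.29345) → (3.76,3.29)
v3: (5,2.5) → rotate → (2.11535,5.17448) → ×s → (2.11535,5.17448) → (2.12,5.17)
v4: (3.5,4) → rotate → (-0.00131,5.31507) → ×s → (-0.00131,5.31507) → (0.00,5.32)
v5: (-1.5,5) → rotate → (-4.42207,2.77404) → ×s → (-4.42207,2.77404) → (-4.42,2.77)
v6: (-5,0) → rotate → (-3.76207,-3.29345) → ×s → (-3.76207,-3.29345) → (-3.76,-3.29)

Cross-section at z=4: (-1.13,-6.30) (3.76,3.29) (2.12,5.17) (0.00,5.32) (-4.42,2.77) (-3.76,-3.29)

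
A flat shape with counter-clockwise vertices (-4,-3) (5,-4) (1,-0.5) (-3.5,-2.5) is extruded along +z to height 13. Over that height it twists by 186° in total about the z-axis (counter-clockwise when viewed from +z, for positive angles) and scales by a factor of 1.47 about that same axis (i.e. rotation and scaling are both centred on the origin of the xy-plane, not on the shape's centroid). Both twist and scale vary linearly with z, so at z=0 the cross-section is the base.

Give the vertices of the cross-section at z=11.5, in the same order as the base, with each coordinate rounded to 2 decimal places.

t = z/height = 11.5/13 = 0.884615
s = 1 + (scale-1)·z/height = 1 + (1.47-1)·11.5/13 = 1.415769
θ = twist·z/height = 186°·11.5/13 = 164.5385° = 2.871738 rad
cos θ = -0.963810, sin θ = 0.266591 (intermediates below are computed at full precision and shown rounded to 5 d.p.)
v1: (-4,-3) → rotate → (4.65501,1.82506) → ×s → (6.59042,2.58387) → (6.59,2.58)
v2: (5,-4) → rotate → (-3.75268,5.18820) → ×s → (-5.31293,7.34529) → (-5.31,7.35)
v3: (1,-0.5) → rotate → (-0.83051,0.74850) → ×s → (-1.17582,1.05970) → (-1.18,1.06)
v4: (-3.5,-2.5) → rotate → (4.03981,1.47645) → ×s → (5.71944,2.09032) → (5.72,2.09)

Cross-section at z=11.5: (6.59,2.58) (-5.31,7.35) (-1.18,1.06) (5.72,2.09)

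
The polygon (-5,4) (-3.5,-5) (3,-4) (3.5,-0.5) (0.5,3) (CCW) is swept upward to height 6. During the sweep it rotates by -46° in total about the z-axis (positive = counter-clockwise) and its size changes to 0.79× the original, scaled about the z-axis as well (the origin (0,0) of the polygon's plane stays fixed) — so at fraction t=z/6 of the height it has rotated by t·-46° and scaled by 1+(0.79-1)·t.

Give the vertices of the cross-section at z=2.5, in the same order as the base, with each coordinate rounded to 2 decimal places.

Cross-section at z=2.5: (-3.11,4.95) (-4.51,-3.26) (1.39,-4.35) (2.87,-1.48) (1.33,2.44)

t = z/height = 2.5/6 = 0.416667
s = 1 + (scale-1)·z/height = 1 + (0.79-1)·2.5/6 = 0.912500
θ = twist·z/height = -46°·2.5/6 = -19.1667° = -0.334521 rad
cos θ = 0.944568, sin θ = -0.328317 (intermediates below are computed at full precision and shown rounded to 5 d.p.)
v1: (-5,4) → rotate → (-3.40957,5.41986) → ×s → (-3.11123,4.94562) → (-3.11,4.95)
v2: (-3.5,-5) → rotate → (-4.94757,-3.57373) → ×s → (-4.51466,-3.26103) → (-4.51,-3.26)
v3: (3,-4) → rotate → (1.52043,-4.76322) → ×s → (1.38740,-4.34644) → (1.39,-4.35)
v4: (3.5,-0.5) → rotate → (3.14183,-1.62139) → ×s → (2.86692,-1.47952) → (2.87,-1.48)
v5: (0.5,3) → rotate → (1.45724,2.66954) → ×s → (1.32973,2.43596) → (1.33,2.44)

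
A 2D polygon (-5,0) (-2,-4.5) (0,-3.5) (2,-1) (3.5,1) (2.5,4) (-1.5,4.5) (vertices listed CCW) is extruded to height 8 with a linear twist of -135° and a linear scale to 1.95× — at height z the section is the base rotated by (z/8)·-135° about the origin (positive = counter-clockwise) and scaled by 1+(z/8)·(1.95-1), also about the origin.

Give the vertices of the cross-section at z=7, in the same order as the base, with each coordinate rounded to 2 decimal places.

t = z/height = 7/8 = 0.875
s = 1 + (scale-1)·z/height = 1 + (1.95-1)·7/8 = 1.831250
θ = twist·z/height = -135°·7/8 = -118.1250° = -2.061670 rad
cos θ = -0.471397, sin θ = -0.881921 (intermediates below are computed at full precision and shown rounded to 5 d.p.)
v1: (-5,0) → rotate → (2.35698,4.40961) → ×s → (4.31623,8.07509) → (4.32,8.08)
v2: (-2,-4.5) → rotate → (-3.02585,3.88513) → ×s → (-5.54109,7.11464) → (-5.54,7.11)
v3: (0,-3.5) → rotate → (-3.08672,1.64989) → ×s → (-5.65256,3.02136) → (-5.65,3.02)
v4: (2,-1) → rotate → (-1.82471,-1.29245) → ×s → (-3.34151,-2.36679) → (-3.34,-2.37)
v5: (3.5,1) → rotate → (-0.76797,-3.55812) → ×s → (-1.40634,-6.51581) → (-1.41,-6.52)
v6: (2.5,4) → rotate → (2.34919,-4.09039) → ×s → (4.30196,-7.49053) → (4.30,-7.49)
v7: (-1.5,4.5) → rotate → (4.67574,-0.79840) → ×s → (8.56245,-1.46208) → (8.56,-1.46)

Cross-section at z=7: (4.32,8.08) (-5.54,7.11) (-5.65,3.02) (-3.34,-2.37) (-1.41,-6.52) (4.30,-7.49) (8.56,-1.46)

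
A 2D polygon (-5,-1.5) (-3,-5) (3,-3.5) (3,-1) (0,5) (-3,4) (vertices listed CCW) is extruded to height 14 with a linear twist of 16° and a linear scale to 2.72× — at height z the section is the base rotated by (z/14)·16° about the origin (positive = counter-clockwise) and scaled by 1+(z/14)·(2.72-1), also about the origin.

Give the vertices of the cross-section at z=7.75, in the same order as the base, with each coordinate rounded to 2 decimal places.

t = z/height = 7.75/14 = 0.553571
s = 1 + (scale-1)·z/height = 1 + (2.72-1)·7.75/14 = 1.952143
θ = twist·z/height = 16°·7.75/14 = 8.8571° = 0.154586 rad
cos θ = 0.988075, sin θ = 0.153971 (intermediates below are computed at full precision and shown rounded to 5 d.p.)
v1: (-5,-1.5) → rotate → (-4.70942,-2.25197) → ×s → (-9.19346,-4.39617) → (-9.19,-4.40)
v2: (-3,-5) → rotate → (-2.19437,-5.40229) → ×s → (-4.28372,-10.54604) → (-4.28,-10.55)
v3: (3,-3.5) → rotate → (3.50313,-2.99635) → ×s → (6.83860,-5.84930) → (6.84,-5.85)
v4: (3,-1) → rotate → (3.11820,-0.52616) → ×s → (6.08717,-1.02714) → (6.09,-1.03)
v5: (0,5) → rotate → (-0.76986,4.94038) → ×s → (-1.50287,9.64432) → (-1.50,9.64)
v6: (-3,4) → rotate → (-3.58011,3.49039) → ×s → (-6.98889,6.81373) → (-6.99,6.81)

Cross-section at z=7.75: (-9.19,-4.40) (-4.28,-10.55) (6.84,-5.85) (6.09,-1.03) (-1.50,9.64) (-6.99,6.81)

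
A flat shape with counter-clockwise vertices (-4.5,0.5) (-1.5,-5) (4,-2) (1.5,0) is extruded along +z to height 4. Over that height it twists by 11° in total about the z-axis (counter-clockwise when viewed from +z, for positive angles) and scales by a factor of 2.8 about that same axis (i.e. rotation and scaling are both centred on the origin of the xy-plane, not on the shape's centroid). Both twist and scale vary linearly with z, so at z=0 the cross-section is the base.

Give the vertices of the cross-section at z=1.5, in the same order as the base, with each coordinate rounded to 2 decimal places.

Cross-section at z=1.5: (-7.58,0.29) (-1.90,-8.53) (6.92,-2.86) (2.51,0.18)

t = z/height = 1.5/4 = 0.375
s = 1 + (scale-1)·z/height = 1 + (2.8-1)·1.5/4 = 1.675000
θ = twist·z/height = 11°·1.5/4 = 4.1250° = 0.071995 rad
cos θ = 0.997409, sin θ = 0.071933 (intermediates below are computed at full precision and shown rounded to 5 d.p.)
v1: (-4.5,0.5) → rotate → (-4.52431,0.17501) → ×s → (-7.57822,0.29314) → (-7.58,0.29)
v2: (-1.5,-5) → rotate → (-1.13645,-5.09495) → ×s → (-1.90356,-8.53404) → (-1.90,-8.53)
v3: (4,-2) → rotate → (4.13350,-1.70709) → ×s → (6.92362,-2.85937) → (6.92,-2.86)
v4: (1.5,0) → rotate → (1.49611,0.10790) → ×s → (2.50599,0.18073) → (2.51,0.18)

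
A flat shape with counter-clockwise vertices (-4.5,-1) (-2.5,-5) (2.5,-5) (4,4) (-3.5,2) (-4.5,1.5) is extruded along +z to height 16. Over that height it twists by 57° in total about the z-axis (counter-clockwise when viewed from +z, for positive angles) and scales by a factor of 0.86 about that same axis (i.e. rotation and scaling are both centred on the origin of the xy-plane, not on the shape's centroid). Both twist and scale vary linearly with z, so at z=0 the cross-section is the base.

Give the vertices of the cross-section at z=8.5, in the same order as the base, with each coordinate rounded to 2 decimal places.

Cross-section at z=8.5: (-3.13,-2.90) (0.34,-5.16) (4.33,-2.83) (1.33,5.06) (-3.73,-0.03) (-4.30,-0.90)

t = z/height = 8.5/16 = 0.53125
s = 1 + (scale-1)·z/height = 1 + (0.86-1)·8.5/16 = 0.925625
θ = twist·z/height = 57°·8.5/16 = 30.2813° = 0.528508 rad
cos θ = 0.863561, sin θ = 0.504245 (intermediates below are computed at full precision and shown rounded to 5 d.p.)
v1: (-4.5,-1) → rotate → (-3.38178,-3.13266) → ×s → (-3.13026,-2.89967) → (-3.13,-2.90)
v2: (-2.5,-5) → rotate → (0.36232,-5.57842) → ×s → (0.33538,-5.16352) → (0.34,-5.16)
v3: (2.5,-5) → rotate → (4.68013,-3.05719) → ×s → (4.33204,-2.82981) → (4.33,-2.83)
v4: (4,4) → rotate → (1.43726,5.47122) → ×s → (1.33037,5.06430) → (1.33,5.06)
v5: (-3.5,2) → rotate → (-4.03095,-0.03774) → ×s → (-3.73115,-0.03493) → (-3.73,-0.03)
v6: (-4.5,1.5) → rotate → (-4.64239,-0.97376) → ×s → (-4.29711,-0.90134) → (-4.30,-0.90)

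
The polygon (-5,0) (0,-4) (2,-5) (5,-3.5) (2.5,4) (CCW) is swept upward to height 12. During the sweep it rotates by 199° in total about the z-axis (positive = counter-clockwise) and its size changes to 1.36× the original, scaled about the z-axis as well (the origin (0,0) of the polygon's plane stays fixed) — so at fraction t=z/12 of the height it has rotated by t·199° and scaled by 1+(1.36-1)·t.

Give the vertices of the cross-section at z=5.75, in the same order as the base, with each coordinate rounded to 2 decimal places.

Cross-section at z=5.75: (0.55,-5.84) (4.67,0.44) (5.62,2.88) (3.54,6.22) (-4.94,2.48)

t = z/height = 5.75/12 = 0.479167
s = 1 + (scale-1)·z/height = 1 + (1.36-1)·5.75/12 = 1.172500
θ = twist·z/height = 199°·5.75/12 = 95.3542° = 1.664244 rad
cos θ = -0.093312, sin θ = 0.995637 (intermediates below are computed at full precision and shown rounded to 5 d.p.)
v1: (-5,0) → rotate → (0.46656,-4.97818) → ×s → (0.54704,-5.83692) → (0.55,-5.84)
v2: (0,-4) → rotate → (3.98255,0.37325) → ×s → (4.66954,0.43763) → (4.67,0.44)
v3: (2,-5) → rotate → (4.79156,2.45783) → ×s → (5.61811,2.88181) → (5.62,2.88)
v4: (5,-3.5) → rotate → (3.01817,5.30478) → ×s → (3.53880,6.21985) → (3.54,6.22)
v5: (2.5,4) → rotate → (-4.21583,2.11584) → ×s → (-4.94306,2.48083) → (-4.94,2.48)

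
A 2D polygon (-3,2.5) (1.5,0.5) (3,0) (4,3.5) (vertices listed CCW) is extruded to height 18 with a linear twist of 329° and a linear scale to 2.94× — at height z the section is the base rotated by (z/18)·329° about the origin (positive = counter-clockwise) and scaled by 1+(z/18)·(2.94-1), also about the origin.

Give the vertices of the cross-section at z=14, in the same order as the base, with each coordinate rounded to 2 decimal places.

Cross-section at z=14: (7.92,5.77) (0.30,-3.96) (-1.84,-7.30) (6.07,-11.87)

t = z/height = 14/18 = 0.777778
s = 1 + (scale-1)·z/height = 1 + (2.94-1)·14/18 = 2.508889
θ = twist·z/height = 329°·14/18 = 255.8889° = 4.466104 rad
cos θ = -0.243803, sin θ = -0.969825 (intermediates below are computed at full precision and shown rounded to 5 d.p.)
v1: (-3,2.5) → rotate → (3.15597,2.29997) → ×s → (7.91798,5.77036) → (7.92,5.77)
v2: (1.5,0.5) → rotate → (0.11921,-1.57664) → ×s → (0.29908,-3.95561) → (0.30,-3.96)
v3: (3,0) → rotate → (-0.73141,-2.90947) → ×s → (-1.83502,-7.29955) → (-1.84,-7.30)
v4: (4,3.5) → rotate → (2.41917,-4.73261) → ×s → (6.06944,-11.87359) → (6.07,-11.87)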